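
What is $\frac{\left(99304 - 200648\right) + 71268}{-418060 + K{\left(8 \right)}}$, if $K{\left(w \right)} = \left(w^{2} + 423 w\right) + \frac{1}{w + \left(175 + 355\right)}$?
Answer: $\frac{16180888}{223061255} \approx 0.07254$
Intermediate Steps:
$K{\left(w \right)} = w^{2} + \frac{1}{530 + w} + 423 w$ ($K{\left(w \right)} = \left(w^{2} + 423 w\right) + \frac{1}{w + 530} = \left(w^{2} + 423 w\right) + \frac{1}{530 + w} = w^{2} + \frac{1}{530 + w} + 423 w$)
$\frac{\left(99304 - 200648\right) + 71268}{-418060 + K{\left(8 \right)}} = \frac{\left(99304 - 200648\right) + 71268}{-418060 + \frac{1 + 8^{3} + 953 \cdot 8^{2} + 224190 \cdot 8}{530 + 8}} = \frac{\left(99304 - 200648\right) + 71268}{-418060 + \frac{1 + 512 + 953 \cdot 64 + 1793520}{538}} = \frac{-101344 + 71268}{-418060 + \frac{1 + 512 + 60992 + 1793520}{538}} = - \frac{30076}{-418060 + \frac{1}{538} \cdot 1855025} = - \frac{30076}{-418060 + \frac{1855025}{538}} = - \frac{30076}{- \frac{223061255}{538}} = \left(-30076\right) \left(- \frac{538}{223061255}\right) = \frac{16180888}{223061255}$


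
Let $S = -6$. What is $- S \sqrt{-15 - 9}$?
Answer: $12 i \sqrt{6} \approx 29.394 i$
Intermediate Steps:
$- S \sqrt{-15 - 9} = - \left(-6\right) \sqrt{-15 - 9} = - \left(-6\right) \sqrt{-24} = - \left(-6\right) 2 i \sqrt{6} = - \left(-12\right) i \sqrt{6} = 12 i \sqrt{6}$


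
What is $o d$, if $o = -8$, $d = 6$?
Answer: $-48$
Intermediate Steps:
$o d = \left(-8\right) 6 = -48$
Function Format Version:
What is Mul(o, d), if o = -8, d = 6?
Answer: -48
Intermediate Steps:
Mul(o, d) = Mul(-8, 6) = -48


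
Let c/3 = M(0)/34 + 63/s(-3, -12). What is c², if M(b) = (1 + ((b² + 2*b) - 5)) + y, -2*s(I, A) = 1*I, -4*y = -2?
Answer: 73051209/4624 ≈ 15798.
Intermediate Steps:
y = ½ (y = -¼*(-2) = ½ ≈ 0.50000)
s(I, A) = -I/2
M(b) = -7/2 + b² + 2*b (M(b) = (1 + ((b² + 2*b) - 5)) + ½ = (1 + (-5 + b² + 2*b)) + ½ = (-4 + b² + 2*b) + ½ = -7/2 + b² + 2*b)
c = 8547/68 (c = 3*((-7/2 + 0² + 2*0)/34 + 63/((-½*(-3)))) = 3*((-7/2 + 0 + 0)*(1/34) + 63/(3/2)) = 3*(-7/2*1/34 + 63*(⅔)) = 3*(-7/68 + 42) = 3*(2849/68) = 8547/68 ≈ 125.69)
c² = (8547/68)² = 73051209/4624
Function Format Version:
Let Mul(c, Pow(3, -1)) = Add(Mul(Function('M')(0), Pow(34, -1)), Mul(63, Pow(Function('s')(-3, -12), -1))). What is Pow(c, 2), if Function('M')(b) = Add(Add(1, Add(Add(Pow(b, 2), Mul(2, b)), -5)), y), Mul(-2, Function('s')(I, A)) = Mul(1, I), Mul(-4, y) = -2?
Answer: Rational(73051209, 4624) ≈ 15798.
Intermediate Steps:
y = Rational(1, 2) (y = Mul(Rational(-1, 4), -2) = Rational(1, 2) ≈ 0.50000)
Function('s')(I, A) = Mul(Rational(-1, 2), I) (Function('s')(I, A) = Mul(Rational(-1, 2), Mul(1, I)) = Mul(Rational(-1, 2), I))
Function('M')(b) = Add(Rational(-7, 2), Pow(b, 2), Mul(2, b)) (Function('M')(b) = Add(Add(1, Add(Add(Pow(b, 2), Mul(2, b)), -5)), Rational(1, 2)) = Add(Add(1, Add(-5, Pow(b, 2), Mul(2, b))), Rational(1, 2)) = Add(Add(-4, Pow(b, 2), Mul(2, b)), Rational(1, 2)) = Add(Rational(-7, 2), Pow(b, 2), Mul(2, b)))
c = Rational(8547, 68) (c = Mul(3, Add(Mul(Add(Rational(-7, 2), Pow(0, 2), Mul(2, 0)), Pow(34, -1)), Mul(63, Pow(Mul(Rational(-1, 2), -3), -1)))) = Mul(3, Add(Mul(Add(Rational(-7, 2), 0, 0), Rational(1, 34)), Mul(63, Pow(Rational(3, 2), -1)))) = Mul(3, Add(Mul(Rational(-7, 2), Rational(1, 34)), Mul(63, Rational(2, 3)))) = Mul(3, Add(Rational(-7, 68), 42)) = Mul(3, Rational(2849, 68)) = Rational(8547, 68) ≈ 125.69)
Pow(c, 2) = Pow(Rational(8547, 68), 2) = Rational(73051209, 4624)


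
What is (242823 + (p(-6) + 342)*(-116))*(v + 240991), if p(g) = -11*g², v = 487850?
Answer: 181544818167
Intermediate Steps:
(242823 + (p(-6) + 342)*(-116))*(v + 240991) = (242823 + (-11*(-6)² + 342)*(-116))*(487850 + 240991) = (242823 + (-11*36 + 342)*(-116))*728841 = (242823 + (-396 + 342)*(-116))*728841 = (242823 - 54*(-116))*728841 = (242823 + 6264)*728841 = 249087*728841 = 181544818167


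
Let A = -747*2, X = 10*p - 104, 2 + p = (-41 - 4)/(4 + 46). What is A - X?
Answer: -1361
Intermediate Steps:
p = -29/10 (p = -2 + (-41 - 4)/(4 + 46) = -2 - 45/50 = -2 - 45*1/50 = -2 - 9/10 = -29/10 ≈ -2.9000)
X = -133 (X = 10*(-29/10) - 104 = -29 - 104 = -133)
A = -1494
A - X = -1494 - 1*(-133) = -1494 + 133 = -1361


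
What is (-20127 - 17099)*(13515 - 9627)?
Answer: -144734688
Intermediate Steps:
(-20127 - 17099)*(13515 - 9627) = -37226*3888 = -144734688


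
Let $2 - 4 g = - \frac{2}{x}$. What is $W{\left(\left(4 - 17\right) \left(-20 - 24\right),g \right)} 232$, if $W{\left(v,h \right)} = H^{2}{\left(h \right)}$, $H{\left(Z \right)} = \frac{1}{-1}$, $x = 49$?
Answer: $232$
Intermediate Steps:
$H{\left(Z \right)} = -1$
$g = \frac{25}{49}$ ($g = \frac{1}{2} - \frac{\left(-2\right) \frac{1}{49}}{4} = \frac{1}{2} - - \frac{1}{98} = \frac{1}{2} + \frac{1}{98} = \frac{25}{49} \approx 0.5102$)
$W{\left(v,h \right)} = 1$ ($W{\left(v,h \right)} = \left(-1\right)^{2} = 1$)
$W{\left(\left(4 - 17\right) \left(-20 - 24\right),g \right)} 232 = 1 \cdot 232 = 232$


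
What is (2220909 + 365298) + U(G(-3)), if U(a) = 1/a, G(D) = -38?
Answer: 98275865/38 ≈ 2.5862e+6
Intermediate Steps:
(2220909 + 365298) + U(G(-3)) = (2220909 + 365298) + 1/(-38) = 2586207 - 1/38 = 98275865/38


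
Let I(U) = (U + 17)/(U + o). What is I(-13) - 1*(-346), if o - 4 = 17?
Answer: 693/2 ≈ 346.50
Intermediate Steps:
o = 21 (o = 4 + 17 = 21)
I(U) = (17 + U)/(21 + U) (I(U) = (U + 17)/(U + 21) = (17 + U)/(21 + U))
I(-13) - 1*(-346) = (17 - 13)/(21 - 13) - 1*(-346) = 4/8 + 346 = (1/8)*4 + 346 = 1/2 + 346 = 693/2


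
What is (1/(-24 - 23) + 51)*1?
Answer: 2396/47 ≈ 50.979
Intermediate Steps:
(1/(-24 - 23) + 51)*1 = (1/(-47) + 51)*1 = (-1/47 + 51)*1 = (2396/47)*1 = 2396/47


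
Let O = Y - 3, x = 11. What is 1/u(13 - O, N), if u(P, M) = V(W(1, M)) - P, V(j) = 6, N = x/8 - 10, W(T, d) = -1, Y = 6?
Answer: -¼ ≈ -0.25000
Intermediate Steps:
N = -69/8 (N = 11/8 - 10 = -69/8 ≈ -8.6250)
O = 3 (O = 6 - 3 = 3)
u(P, M) = 6 - P
1/u(13 - O, N) = 1/(6 - (13 - 1*3)) = 1/(6 - (13 - 3)) = 1/(6 - 1*10) = 1/(6 - 10) = 1/(-4) = -¼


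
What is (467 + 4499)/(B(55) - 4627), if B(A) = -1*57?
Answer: -2483/2342 ≈ -1.0602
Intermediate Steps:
B(A) = -57
(467 + 4499)/(B(55) - 4627) = (467 + 4499)/(-57 - 4627) = 4966/(-4684) = 4966*(-1/4684) = -2483/2342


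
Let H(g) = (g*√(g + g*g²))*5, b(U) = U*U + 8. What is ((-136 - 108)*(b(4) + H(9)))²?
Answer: 89007867936 + 385793280*√82 ≈ 9.2501e+10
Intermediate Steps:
b(U) = 8 + U² (b(U) = U² + 8 = 8 + U²)
H(g) = 5*g*√(g + g³) (H(g) = (g*√(g + g³))*5 = 5*g*√(g + g³))
((-136 - 108)*(b(4) + H(9)))² = ((-136 - 108)*((8 + 4²) + 5*9*√(9 + 9³)))² = (-244*((8 + 16) + 5*9*√(9 + 729)))² = (-244*(24 + 5*9*√738))² = (-244*(24 + 5*9*(3*√82)))² = (-244*(24 + 135*√82))² = (-5856 - 32940*√82)²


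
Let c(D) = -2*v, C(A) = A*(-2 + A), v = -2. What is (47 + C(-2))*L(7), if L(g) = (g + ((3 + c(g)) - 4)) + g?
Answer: 935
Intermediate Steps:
c(D) = 4 (c(D) = -2*(-2) = 4)
L(g) = 3 + 2*g (L(g) = (g + ((3 + 4) - 4)) + g = (g + (7 - 4)) + g = (g + 3) + g = (3 + g) + g = 3 + 2*g)
(47 + C(-2))*L(7) = (47 - 2*(-2 - 2))*(3 + 2*7) = (47 - 2*(-4))*(3 + 14) = (47 + 8)*17 = 55*17 = 935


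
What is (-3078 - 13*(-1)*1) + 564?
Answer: -2501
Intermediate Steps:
(-3078 - 13*(-1)*1) + 564 = (-3078 + 13*1) + 564 = (-3078 + 13) + 564 = -3065 + 564 = -2501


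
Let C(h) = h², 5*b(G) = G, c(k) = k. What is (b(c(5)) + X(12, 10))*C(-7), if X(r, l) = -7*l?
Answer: -3381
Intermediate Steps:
b(G) = G/5
(b(c(5)) + X(12, 10))*C(-7) = ((⅕)*5 - 7*10)*(-7)² = (1 - 70)*49 = -69*49 = -3381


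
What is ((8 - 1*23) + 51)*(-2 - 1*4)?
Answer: -216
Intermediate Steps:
((8 - 1*23) + 51)*(-2 - 1*4) = ((8 - 23) + 51)*(-2 - 4) = (-15 + 51)*(-6) = 36*(-6) = -216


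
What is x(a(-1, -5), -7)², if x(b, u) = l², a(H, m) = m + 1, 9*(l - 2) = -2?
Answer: 65536/6561 ≈ 9.9887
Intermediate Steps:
l = 16/9 (l = 2 + (⅑)*(-2) = 2 - 2/9 = 16/9 ≈ 1.7778)
a(H, m) = 1 + m
x(b, u) = 256/81 (x(b, u) = (16/9)² = 256/81)
x(a(-1, -5), -7)² = (256/81)² = 65536/6561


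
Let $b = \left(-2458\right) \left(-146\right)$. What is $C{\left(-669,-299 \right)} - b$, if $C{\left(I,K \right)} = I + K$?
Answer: $-359836$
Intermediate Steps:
$b = 358868$
$C{\left(-669,-299 \right)} - b = \left(-669 - 299\right) - 358868 = -968 - 358868 = -359836$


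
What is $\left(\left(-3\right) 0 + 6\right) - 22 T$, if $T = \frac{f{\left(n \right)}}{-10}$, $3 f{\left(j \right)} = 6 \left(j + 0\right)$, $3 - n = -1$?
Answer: $\frac{118}{5} \approx 23.6$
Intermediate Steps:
$n = 4$ ($n = 3 - -1 = 3 + 1 = 4$)
$f{\left(j \right)} = 2 j$ ($f{\left(j \right)} = \frac{6 \left(j + 0\right)}{3} = \frac{6 j}{3} = 2 j$)
$T = - \frac{4}{5}$ ($T = \frac{2 \cdot 4}{-10} = 8 \left(- \frac{1}{10}\right) = - \frac{4}{5} \approx -0.8$)
$\left(\left(-3\right) 0 + 6\right) - 22 T = \left(\left(-3\right) 0 + 6\right) - - \frac{88}{5} = \left(0 + 6\right) + \frac{88}{5} = 6 + \frac{88}{5} = \frac{118}{5}$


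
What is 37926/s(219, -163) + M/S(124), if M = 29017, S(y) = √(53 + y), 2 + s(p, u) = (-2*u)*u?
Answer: -18963/26570 + 29017*√177/177 ≈ 2180.3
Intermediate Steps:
s(p, u) = -2 - 2*u² (s(p, u) = -2 + (-2*u)*u = -2 - 2*u²)
37926/s(219, -163) + M/S(124) = 37926/(-2 - 2*(-163)²) + 29017/(√(53 + 124)) = 37926/(-2 - 2*26569) + 29017/(√177) = 37926/(-2 - 53138) + 29017*(√177/177) = 37926/(-53140) + 29017*√177/177 = 37926*(-1/53140) + 29017*√177/177 = -18963/26570 + 29017*√177/177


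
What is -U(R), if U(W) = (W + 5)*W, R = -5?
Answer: 0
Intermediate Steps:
U(W) = W*(5 + W) (U(W) = (5 + W)*W = W*(5 + W))
-U(R) = -(-5)*(5 - 5) = -(-5)*0 = -1*0 = 0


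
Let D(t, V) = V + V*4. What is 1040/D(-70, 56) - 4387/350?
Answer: -441/50 ≈ -8.8200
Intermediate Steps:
D(t, V) = 5*V (D(t, V) = V + 4*V = 5*V)
1040/D(-70, 56) - 4387/350 = 1040/((5*56)) - 4387/350 = 1040/280 - 4387*1/350 = 1040*(1/280) - 4387/350 = 26/7 - 4387/350 = -441/50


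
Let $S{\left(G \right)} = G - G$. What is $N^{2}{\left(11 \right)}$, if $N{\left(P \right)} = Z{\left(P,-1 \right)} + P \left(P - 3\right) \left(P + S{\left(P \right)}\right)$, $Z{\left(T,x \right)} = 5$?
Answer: $946729$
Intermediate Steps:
$S{\left(G \right)} = 0$
$N{\left(P \right)} = 5 + P^{2} \left(-3 + P\right)$ ($N{\left(P \right)} = 5 + P \left(P - 3\right) \left(P + 0\right) = 5 + P \left(-3 + P\right) P = 5 + P P \left(-3 + P\right) = 5 + P^{2} \left(-3 + P\right)$)
$N^{2}{\left(11 \right)} = \left(5 + 11^{3} - 3 \cdot 11^{2}\right)^{2} = \left(5 + 1331 - 363\right)^{2} = 973^{2} = 946729$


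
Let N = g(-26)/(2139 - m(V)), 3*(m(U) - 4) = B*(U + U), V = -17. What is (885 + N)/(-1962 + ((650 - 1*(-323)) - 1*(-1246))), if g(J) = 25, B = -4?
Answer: 5548140/1611133 ≈ 3.4436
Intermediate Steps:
m(U) = 4 - 8*U/3 (m(U) = 4 + (-4*(U + U))/3 = 4 + (-8*U)/3 = 4 - 8*U/3)
N = 75/6269 (N = 25/(2139 - (4 - 8/3*(-17))) = 25/(2139 - (4 + 136/3)) = 25/(2139 - 1*148/3) = 25/(2139 - 148/3) = 25/(6269/3) = 25*(3/6269) = 75/6269 ≈ 0.011964)
(885 + N)/(-1962 + ((650 - 1*(-323)) - 1*(-1246))) = (885 + 75/6269)/(-1962 + ((650 - 1*(-323)) - 1*(-1246))) = 5548140/(6269*(-1962 + ((650 + 323) + 1246))) = 5548140/(6269*(-1962 + (973 + 1246))) = 5548140/(6269*(-1962 + 2219)) = (5548140/6269)/257 = (5548140/6269)*(1/257) = 5548140/1611133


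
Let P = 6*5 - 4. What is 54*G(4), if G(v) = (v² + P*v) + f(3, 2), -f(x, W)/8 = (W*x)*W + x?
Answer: 0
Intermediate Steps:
f(x, W) = -8*x - 8*x*W² (f(x, W) = -8*((W*x)*W + x) = -8*(x*W² + x) = -8*(x + x*W²) = -8*x - 8*x*W²)
P = 26 (P = 30 - 4 = 26)
G(v) = -120 + v² + 26*v (G(v) = (v² + 26*v) - 8*3*(1 + 2²) = (v² + 26*v) - 8*3*(1 + 4) = (v² + 26*v) - 8*3*5 = (v² + 26*v) - 120 = -120 + v² + 26*v)
54*G(4) = 54*(-120 + 4² + 26*4) = 54*(-120 + 16 + 104) = 54*0 = 0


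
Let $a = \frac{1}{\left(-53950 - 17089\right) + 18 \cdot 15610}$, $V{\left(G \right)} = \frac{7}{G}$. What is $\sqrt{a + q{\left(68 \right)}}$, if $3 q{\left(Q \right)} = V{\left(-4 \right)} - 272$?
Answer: $\frac{i \sqrt{16087455730801}}{419882} \approx 9.5525 i$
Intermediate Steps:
$q{\left(Q \right)} = - \frac{365}{4}$ ($q{\left(Q \right)} = \frac{\frac{7}{-4} - 272}{3} = \frac{7 \left(- \frac{1}{4}\right) - 272}{3} = \frac{- \frac{7}{4} - 272}{3} = \frac{1}{3} \left(- \frac{1095}{4}\right) = - \frac{365}{4}$)
$a = \frac{1}{209941}$ ($a = \frac{1}{-71039 + 280980} = \frac{1}{209941} \approx 4.7632 \cdot 10^{-6}$)
$\sqrt{a + q{\left(68 \right)}} = \sqrt{\frac{1}{209941} - \frac{365}{4}} = \sqrt{- \frac{76628461}{839764}} = \frac{i \sqrt{16087455730801}}{419882}$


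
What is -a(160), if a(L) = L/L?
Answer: -1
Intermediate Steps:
a(L) = 1
-a(160) = -1*1 = -1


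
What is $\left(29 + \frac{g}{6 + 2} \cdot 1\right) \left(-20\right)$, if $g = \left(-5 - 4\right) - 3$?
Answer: $-550$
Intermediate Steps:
$g = -12$ ($g = -9 - 3 = -12$)
$\left(29 + \frac{g}{6 + 2} \cdot 1\right) \left(-20\right) = \left(29 + - \frac{12}{6 + 2} \cdot 1\right) \left(-20\right) = \left(29 + - \frac{12}{8} \cdot 1\right) \left(-20\right) = \left(29 + \left(-12\right) \frac{1}{8} \cdot 1\right) \left(-20\right) = \left(29 - \frac{3}{2}\right) \left(-20\right) = \frac{55}{2} \left(-20\right) = -550$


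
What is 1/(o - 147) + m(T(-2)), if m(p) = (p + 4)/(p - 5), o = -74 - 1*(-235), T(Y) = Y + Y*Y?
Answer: -27/14 ≈ -1.9286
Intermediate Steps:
T(Y) = Y + Y**2
o = 161 (o = -74 + 235 = 161)
m(p) = (4 + p)/(-5 + p)
1/(o - 147) + m(T(-2)) = 1/(161 - 147) + (4 - 2*(1 - 2))/(-5 - 2*(1 - 2)) = 1/14 + (4 - 2*(-1))/(-5 - 2*(-1)) = 1/14 + (4 + 2)/(-5 + 2) = 1/14 + 6/(-3) = 1/14 - 1/3*6 = 1/14 - 2 = -27/14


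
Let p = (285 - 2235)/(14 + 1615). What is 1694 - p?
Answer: 920492/543 ≈ 1695.2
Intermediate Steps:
p = -650/543 (p = -1950/1629 = -1950*1/1629 = -650/543 ≈ -1.1971)
1694 - p = 1694 - 1*(-650/543) = 1694 + 650/543 = 920492/543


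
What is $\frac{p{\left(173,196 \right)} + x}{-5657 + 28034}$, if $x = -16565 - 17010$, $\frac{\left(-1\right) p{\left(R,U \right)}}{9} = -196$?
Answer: $- \frac{31811}{22377} \approx -1.4216$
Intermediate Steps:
$p{\left(R,U \right)} = 1764$ ($p{\left(R,U \right)} = \left(-9\right) \left(-196\right) = 1764$)
$x = -33575$ ($x = -16565 - 17010 = -33575$)
$\frac{p{\left(173,196 \right)} + x}{-5657 + 28034} = \frac{1764 - 33575}{-5657 + 28034} = - \frac{31811}{22377}$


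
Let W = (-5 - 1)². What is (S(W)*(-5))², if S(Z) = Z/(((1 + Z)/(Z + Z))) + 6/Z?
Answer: 6075423025/49284 ≈ 1.2327e+5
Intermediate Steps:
W = 36 (W = (-6)² = 36)
S(Z) = 6/Z + 2*Z²/(1 + Z) (S(Z) = Z/(((1 + Z)/((2*Z)))) + 6/Z = Z/(((1 + Z)*(1/(2*Z)))) + 6/Z = Z/(((1 + Z)/(2*Z))) + 6/Z = Z*(2*Z/(1 + Z)) + 6/Z = 2*Z²/(1 + Z) + 6/Z = 6/Z + 2*Z²/(1 + Z))
(S(W)*(-5))² = ((2*(3 + 36³ + 3*36)/(36*(1 + 36)))*(-5))² = ((2*(1/36)*(3 + 46656 + 108)/37)*(-5))² = ((2*(1/36)*(1/37)*46767)*(-5))² = ((15589/222)*(-5))² = (-77945/222)² = 6075423025/49284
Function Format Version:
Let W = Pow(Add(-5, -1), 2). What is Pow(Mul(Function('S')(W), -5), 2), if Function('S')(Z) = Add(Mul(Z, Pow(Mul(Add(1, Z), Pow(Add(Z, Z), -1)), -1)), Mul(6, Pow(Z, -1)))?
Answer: Rational(6075423025, 49284) ≈ 1.2327e+5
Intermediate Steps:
W = 36 (W = Pow(-6, 2) = 36)
Function('S')(Z) = Add(Mul(6, Pow(Z, -1)), Mul(2, Pow(Z, 2), Pow(Add(1, Z), -1))) (Function('S')(Z) = Add(Mul(Z, Pow(Mul(Add(1, Z), Pow(Mul(2, Z), -1)), -1)), Mul(6, Pow(Z, -1))) = Add(Mul(Z, Pow(Mul(Add(1, Z), Mul(Rational(1, 2), Pow(Z, -1))), -1)), Mul(6, Pow(Z, -1))) = Add(Mul(Z, Pow(Mul(Rational(1, 2), Pow(Z, -1), Add(1, Z)), -1)), Mul(6, Pow(Z, -1))) = Add(Mul(Z, Mul(2, Z, Pow(Add(1, Z), -1))), Mul(6, Pow(Z, -1))) = Add(Mul(2, Pow(Z, 2), Pow(Add(1, Z), -1)), Mul(6, Pow(Z, -1))) = Add(Mul(6, Pow(Z, -1)), Mul(2, Pow(Z, 2), Pow(Add(1, Z), -1))))
Pow(Mul(Function('S')(W), -5), 2) = Pow(Mul(Mul(2, Pow(36, -1), Pow(Add(1, 36), -1), Add(3, Pow(36, 3), Mul(3, 36))), -5), 2) = Pow(Mul(Mul(2, Rational(1, 36), Pow(37, -1), Add(3, 46656, 108)), -5), 2) = Pow(Mul(Mul(2, Rational(1, 36), Rational(1, 37), 46767), -5), 2) = Pow(Mul(Rational(15589, 222), -5), 2) = Pow(Rational(-77945, 222), 2) = Rational(6075423025, 49284)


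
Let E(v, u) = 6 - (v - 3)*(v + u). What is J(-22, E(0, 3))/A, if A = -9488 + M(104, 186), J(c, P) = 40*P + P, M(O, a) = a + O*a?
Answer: 615/10042 ≈ 0.061243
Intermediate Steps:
E(v, u) = 6 - (-3 + v)*(u + v)
J(c, P) = 41*P
A = 10042 (A = -9488 + 186*(1 + 104) = -9488 + 186*105 = -9488 + 19530 = 10042)
J(-22, E(0, 3))/A = (41*(6 - 1*0**2 + 3*3 + 3*0 - 1*3*0))/10042 = (41*(6 - 1*0 + 9 + 0 + 0))*(1/10042) = (41*(6 + 0 + 9 + 0 + 0))*(1/10042) = (41*15)*(1/10042) = 615*(1/10042) = 615/10042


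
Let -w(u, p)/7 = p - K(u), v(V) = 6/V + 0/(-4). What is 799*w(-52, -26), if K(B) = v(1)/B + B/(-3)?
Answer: 18854003/78 ≈ 2.4172e+5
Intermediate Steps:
v(V) = 6/V (v(V) = 6/V + 0*(-¼) = 6/V + 0 = 6/V)
K(B) = 6/B - B/3 (K(B) = (6/1)/B + B/(-3) = (6*1)/B + B*(-⅓) = 6/B - B/3)
w(u, p) = -7*p + 42/u - 7*u/3 (w(u, p) = -7*(p - (6/u - u/3)) = -7*(p + (-6/u + u/3)) = -7*(p - 6/u + u/3) = -7*p + 42/u - 7*u/3)
799*w(-52, -26) = 799*(-7*(-26) + 42/(-52) - 7/3*(-52)) = 799*(182 + 42*(-1/52) + 364/3) = 799*(182 - 21/26 + 364/3) = 799*(23597/78) = 18854003/78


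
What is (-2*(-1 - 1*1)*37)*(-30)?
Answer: -4440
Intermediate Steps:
(-2*(-1 - 1*1)*37)*(-30) = (-2*(-1 - 1)*37)*(-30) = (-2*(-2)*37)*(-30) = (4*37)*(-30) = 148*(-30) = -4440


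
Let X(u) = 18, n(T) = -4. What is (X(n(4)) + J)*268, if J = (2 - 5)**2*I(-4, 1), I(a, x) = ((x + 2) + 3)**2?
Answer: 91656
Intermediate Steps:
I(a, x) = (5 + x)**2 (I(a, x) = ((2 + x) + 3)**2 = (5 + x)**2)
J = 324 (J = (2 - 5)**2*(5 + 1)**2 = (-3)**2*6**2 = 9*36 = 324)
(X(n(4)) + J)*268 = (18 + 324)*268 = 342*268 = 91656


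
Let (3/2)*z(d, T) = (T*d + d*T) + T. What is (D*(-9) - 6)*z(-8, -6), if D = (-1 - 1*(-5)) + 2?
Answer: -3600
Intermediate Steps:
D = 6 (D = (-1 + 5) + 2 = 4 + 2 = 6)
z(d, T) = 2*T/3 + 4*T*d/3 (z(d, T) = 2*((T*d + d*T) + T)/3 = 2*((T*d + T*d) + T)/3 = 2*(2*T*d + T)/3 = 2*(T + 2*T*d)/3 = 2*T/3 + 4*T*d/3)
(D*(-9) - 6)*z(-8, -6) = (6*(-9) - 6)*((⅔)*(-6)*(1 + 2*(-8))) = (-54 - 6)*((⅔)*(-6)*(1 - 16)) = -40*(-6)*(-15) = -60*60 = -3600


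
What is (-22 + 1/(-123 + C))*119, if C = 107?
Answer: -42007/16 ≈ -2625.4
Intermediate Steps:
(-22 + 1/(-123 + C))*119 = (-22 + 1/(-123 + 107))*119 = (-22 + 1/(-16))*119 = (-22 - 1/16)*119 = -353/16*119 = -42007/16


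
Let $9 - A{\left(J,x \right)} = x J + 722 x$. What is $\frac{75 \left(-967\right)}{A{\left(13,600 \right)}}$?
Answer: $\frac{24175}{146997} \approx 0.16446$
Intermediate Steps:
$A{\left(J,x \right)} = 9 - 722 x - J x$ ($A{\left(J,x \right)} = 9 - \left(x J + 722 x\right) = 9 - \left(J x + 722 x\right) = 9 - \left(722 x + J x\right) = 9 - 722 x - J x$)
$\frac{75 \left(-967\right)}{A{\left(13,600 \right)}} = \frac{75 \left(-967\right)}{9 - 433200 - 13 \cdot 600} = - \frac{72525}{9 - 433200 - 7800} = - \frac{72525}{-440991} = \left(-72525\right) \left(- \frac{1}{440991}\right) = \frac{24175}{146997}$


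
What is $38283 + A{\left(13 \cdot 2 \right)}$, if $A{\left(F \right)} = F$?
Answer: $38309$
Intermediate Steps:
$38283 + A{\left(13 \cdot 2 \right)} = 38283 + 13 \cdot 2 = 38283 + 26 = 38309$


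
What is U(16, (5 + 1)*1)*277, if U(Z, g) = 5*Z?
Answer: 22160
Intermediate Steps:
U(16, (5 + 1)*1)*277 = (5*16)*277 = 80*277 = 22160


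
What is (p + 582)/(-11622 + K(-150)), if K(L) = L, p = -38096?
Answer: 18757/5886 ≈ 3.1867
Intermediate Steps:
(p + 582)/(-11622 + K(-150)) = (-38096 + 582)/(-11622 - 150) = -37514/(-11772) = -37514*(-1/11772) = 18757/5886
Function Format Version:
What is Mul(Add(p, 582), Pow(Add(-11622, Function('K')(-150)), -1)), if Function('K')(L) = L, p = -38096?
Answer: Rational(18757, 5886) ≈ 3.1867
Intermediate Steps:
Mul(Add(p, 582), Pow(Add(-11622, Function('K')(-150)), -1)) = Mul(Add(-38096, 582), Pow(Add(-11622, -150), -1)) = Mul(-37514, Pow(-11772, -1)) = Mul(-37514, Rational(-1, 11772)) = Rational(18757, 5886)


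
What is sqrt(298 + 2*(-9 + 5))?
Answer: sqrt(290) ≈ 17.029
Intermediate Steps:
sqrt(298 + 2*(-9 + 5)) = sqrt(298 + 2*(-4)) = sqrt(298 - 8) = sqrt(290)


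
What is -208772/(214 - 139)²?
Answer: -208772/5625 ≈ -37.115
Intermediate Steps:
-208772/(214 - 139)² = -208772/(75²) = -208772/5625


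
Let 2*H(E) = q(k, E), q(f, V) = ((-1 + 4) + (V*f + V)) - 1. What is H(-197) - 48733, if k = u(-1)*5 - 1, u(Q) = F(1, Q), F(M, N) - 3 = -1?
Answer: -49717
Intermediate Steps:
F(M, N) = 2 (F(M, N) = 3 - 1 = 2)
u(Q) = 2
k = 9 (k = 2*5 - 1 = 10 - 1 = 9)
q(f, V) = 2 + V + V*f (q(f, V) = (3 + (V + V*f)) - 1 = (3 + V + V*f) - 1 = 2 + V + V*f)
H(E) = 1 + 5*E (H(E) = (2 + E + E*9)/2 = (2 + E + 9*E)/2 = (2 + 10*E)/2 = 1 + 5*E)
H(-197) - 48733 = (1 + 5*(-197)) - 48733 = (1 - 985) - 48733 = -984 - 48733 = -49717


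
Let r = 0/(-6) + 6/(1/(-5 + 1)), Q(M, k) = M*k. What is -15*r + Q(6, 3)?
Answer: 378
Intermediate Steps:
r = -24 (r = 0*(-1/6) + 6/(1/(-4)) = 0 + 6/(-1/4) = 0 + 6*(-4) = 0 - 24 = -24)
-15*r + Q(6, 3) = -15*(-24) + 6*3 = 360 + 18 = 378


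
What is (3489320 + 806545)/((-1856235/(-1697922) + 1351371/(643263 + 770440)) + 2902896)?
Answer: 3437203816753579530/2322664295590740001 ≈ 1.4799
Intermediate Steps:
(3489320 + 806545)/((-1856235/(-1697922) + 1351371/(643263 + 770440)) + 2902896) = 4295865/((-1856235*(-1/1697922) + 1351371/1413703) + 2902896) = 4295865/((618745/565974 + 1351371*(1/1413703)) + 2902896) = 4295865/((618745/565974 + 1351371/1413703) + 2902896) = 4295865/(1639562513089/800119141722 + 2902896) = 4295865/(2322664295590740001/800119141722) = 4295865*(800119141722/2322664295590740001) = 3437203816753579530/2322664295590740001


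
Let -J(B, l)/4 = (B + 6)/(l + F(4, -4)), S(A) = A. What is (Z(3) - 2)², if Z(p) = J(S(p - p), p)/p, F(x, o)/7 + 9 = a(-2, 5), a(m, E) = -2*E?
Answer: 15876/4225 ≈ 3.7576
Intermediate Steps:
F(x, o) = -133 (F(x, o) = -63 + 7*(-2*5) = -63 + 7*(-10) = -63 - 70 = -133)
J(B, l) = -4*(6 + B)/(-133 + l) (J(B, l) = -4*(B + 6)/(l - 133) = -4*(6 + B)/(-133 + l))
Z(p) = -24/(p*(-133 + p)) (Z(p) = (4*(-6 - (p - p))/(-133 + p))/p = (4*(-6 - 1*0)/(-133 + p))/p = (4*(-6 + 0)/(-133 + p))/p = (4*(-6)/(-133 + p))/p = (-24/(-133 + p))/p = -24/(p*(-133 + p)))
(Z(3) - 2)² = (-24/(3*(-133 + 3)) - 2)² = (-24*⅓/(-130) - 2)² = (-24*⅓*(-1/130) - 2)² = (4/65 - 2)² = (-126/65)² = 15876/4225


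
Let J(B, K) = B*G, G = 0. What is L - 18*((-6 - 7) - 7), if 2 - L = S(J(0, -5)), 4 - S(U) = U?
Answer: 358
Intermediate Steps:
J(B, K) = 0 (J(B, K) = B*0 = 0)
S(U) = 4 - U
L = -2 (L = 2 - (4 - 1*0) = 2 - (4 + 0) = 2 - 1*4 = 2 - 4 = -2)
L - 18*((-6 - 7) - 7) = -2 - 18*((-6 - 7) - 7) = -2 - 18*(-13 - 7) = -2 - 18*(-20) = -2 + 360 = 358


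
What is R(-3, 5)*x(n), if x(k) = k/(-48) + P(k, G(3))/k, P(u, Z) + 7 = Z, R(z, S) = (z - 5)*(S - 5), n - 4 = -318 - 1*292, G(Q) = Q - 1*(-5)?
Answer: 0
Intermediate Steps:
G(Q) = 5 + Q (G(Q) = Q + 5 = 5 + Q)
n = -606 (n = 4 + (-318 - 1*292) = 4 + (-318 - 292) = 4 - 610 = -606)
R(z, S) = (-5 + S)*(-5 + z) (R(z, S) = (-5 + z)*(-5 + S) = (-5 + S)*(-5 + z))
P(u, Z) = -7 + Z
x(k) = 1/k - k/48 (x(k) = k/(-48) + (-7 + (5 + 3))/k = k*(-1/48) + (-7 + 8)/k = -k/48 + 1/k = 1/k - k/48)
R(-3, 5)*x(n) = (25 - 5*5 - 5*(-3) + 5*(-3))*(1/(-606) - 1/48*(-606)) = (25 - 25 + 15 - 15)*(-1/606 + 101/8) = 0*(30599/2424) = 0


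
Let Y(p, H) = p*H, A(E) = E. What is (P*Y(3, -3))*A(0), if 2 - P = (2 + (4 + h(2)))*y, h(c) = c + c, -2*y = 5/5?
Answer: 0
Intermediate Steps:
y = -1/2 (y = -5/(2*5) = -1/2*1 = -1/2 ≈ -0.50000)
h(c) = 2*c
Y(p, H) = H*p
P = 7 (P = 2 - (2 + (4 + 2*2))*(-1)/2 = 2 - (2 + (4 + 4))*(-1)/2 = 2 - (2 + 8)*(-1)/2 = 2 - 10*(-1)/2 = 2 - 1*(-5) = 2 + 5 = 7)
(P*Y(3, -3))*A(0) = (7*(-3*3))*0 = (7*(-9))*0 = -63*0 = 0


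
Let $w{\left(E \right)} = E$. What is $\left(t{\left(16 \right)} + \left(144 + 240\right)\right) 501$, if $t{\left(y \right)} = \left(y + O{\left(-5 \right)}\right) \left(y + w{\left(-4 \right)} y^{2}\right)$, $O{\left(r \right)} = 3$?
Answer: $-9402768$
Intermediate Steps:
$t{\left(y \right)} = \left(3 + y\right) \left(y - 4 y^{2}\right)$ ($t{\left(y \right)} = \left(y + 3\right) \left(y - 4 y^{2}\right) = \left(3 + y\right) \left(y - 4 y^{2}\right)$)
$\left(t{\left(16 \right)} + \left(144 + 240\right)\right) 501 = \left(16 \left(3 - 176 - 4 \cdot 16^{2}\right) + \left(144 + 240\right)\right) 501 = \left(16 \left(3 - 176 - 1024\right) + 384\right) 501 = \left(16 \left(-1197\right) + 384\right) 501 = \left(-19152 + 384\right) 501 = \left(-18768\right) 501 = -9402768$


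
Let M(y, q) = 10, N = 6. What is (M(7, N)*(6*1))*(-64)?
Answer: -3840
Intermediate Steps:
(M(7, N)*(6*1))*(-64) = (10*(6*1))*(-64) = (10*6)*(-64) = 60*(-64) = -3840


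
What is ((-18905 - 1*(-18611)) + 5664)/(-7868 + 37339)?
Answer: 5370/29471 ≈ 0.18221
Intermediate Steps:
((-18905 - 1*(-18611)) + 5664)/(-7868 + 37339) = ((-18905 + 18611) + 5664)/29471 = (-294 + 5664)*(1/29471) = 5370*(1/29471) = 5370/29471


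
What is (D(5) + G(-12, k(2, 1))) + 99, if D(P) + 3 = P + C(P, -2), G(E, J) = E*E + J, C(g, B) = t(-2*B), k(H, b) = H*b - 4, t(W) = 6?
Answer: 249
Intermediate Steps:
k(H, b) = -4 + H*b
C(g, B) = 6
G(E, J) = J + E² (G(E, J) = E² + J = J + E²)
D(P) = 3 + P (D(P) = -3 + (P + 6) = -3 + (6 + P) = 3 + P)
(D(5) + G(-12, k(2, 1))) + 99 = ((3 + 5) + ((-4 + 2*1) + (-12)²)) + 99 = (8 + ((-4 + 2) + 144)) + 99 = (8 + (-2 + 144)) + 99 = (8 + 142) + 99 = 150 + 99 = 249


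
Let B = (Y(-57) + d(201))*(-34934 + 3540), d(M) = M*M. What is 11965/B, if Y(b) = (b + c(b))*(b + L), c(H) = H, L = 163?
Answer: -11965/888983898 ≈ -1.3459e-5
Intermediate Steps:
d(M) = M**2
Y(b) = 2*b*(163 + b) (Y(b) = (b + b)*(b + 163) = (2*b)*(163 + b) = 2*b*(163 + b))
B = -888983898 (B = (2*(-57)*(163 - 57) + 201**2)*(-34934 + 3540) = (2*(-57)*106 + 40401)*(-31394) = (-12084 + 40401)*(-31394) = 28317*(-31394) = -888983898)
11965/B = 11965/(-888983898) = 11965*(-1/888983898) = -11965/888983898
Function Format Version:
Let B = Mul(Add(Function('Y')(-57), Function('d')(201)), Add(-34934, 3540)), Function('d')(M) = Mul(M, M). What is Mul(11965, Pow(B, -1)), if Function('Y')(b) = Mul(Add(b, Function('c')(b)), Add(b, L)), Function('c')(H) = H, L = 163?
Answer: Rational(-11965, 888983898) ≈ -1.3459e-5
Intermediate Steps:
Function('d')(M) = Pow(M, 2)
Function('Y')(b) = Mul(2, b, Add(163, b)) (Function('Y')(b) = Mul(Add(b, b), Add(b, 163)) = Mul(Mul(2, b), Add(163, b)) = Mul(2, b, Add(163, b)))
B = -888983898 (B = Mul(Add(Mul(2, -57, Add(163, -57)), Pow(201, 2)), Add(-34934, 3540)) = Mul(Add(Mul(2, -57, 106), 40401), -31394) = Mul(Add(-12084, 40401), -31394) = Mul(28317, -31394) = -888983898)
Mul(11965, Pow(B, -1)) = Mul(11965, Pow(-888983898, -1)) = Mul(11965, Rational(-1, 888983898)) = Rational(-11965, 888983898)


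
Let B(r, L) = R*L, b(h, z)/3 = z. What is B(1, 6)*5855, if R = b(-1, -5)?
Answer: -526950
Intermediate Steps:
b(h, z) = 3*z
R = -15 (R = 3*(-5) = -15)
B(r, L) = -15*L
B(1, 6)*5855 = -15*6*5855 = -90*5855 = -526950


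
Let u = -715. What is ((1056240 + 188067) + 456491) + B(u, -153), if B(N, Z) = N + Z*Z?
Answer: 1723492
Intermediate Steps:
B(N, Z) = N + Z²
((1056240 + 188067) + 456491) + B(u, -153) = ((1056240 + 188067) + 456491) + (-715 + (-153)²) = (1244307 + 456491) + (-715 + 23409) = 1700798 + 22694 = 1723492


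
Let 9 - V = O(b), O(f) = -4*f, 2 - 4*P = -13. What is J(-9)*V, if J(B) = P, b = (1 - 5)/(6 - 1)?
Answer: 87/4 ≈ 21.750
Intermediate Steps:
b = -⅘ (b = -4/5 = -4*⅕ = -⅘ ≈ -0.80000)
P = 15/4 (P = ½ - ¼*(-13) = ½ + 13/4 = 15/4 ≈ 3.7500)
J(B) = 15/4
V = 29/5 (V = 9 - (-4)*(-4)/5 = 9 - 1*16/5 = 9 - 16/5 = 29/5 ≈ 5.8000)
J(-9)*V = (15/4)*(29/5) = 87/4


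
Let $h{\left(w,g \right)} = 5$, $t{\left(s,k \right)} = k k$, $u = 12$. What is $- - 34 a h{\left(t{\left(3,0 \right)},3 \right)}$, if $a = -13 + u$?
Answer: $-170$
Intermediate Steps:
$t{\left(s,k \right)} = k^{2}$
$a = -1$ ($a = -13 + 12 = -1$)
$- - 34 a h{\left(t{\left(3,0 \right)},3 \right)} = - \left(-34\right) \left(-1\right) 5 = - 34 \cdot 5 = \left(-1\right) 170 = -170$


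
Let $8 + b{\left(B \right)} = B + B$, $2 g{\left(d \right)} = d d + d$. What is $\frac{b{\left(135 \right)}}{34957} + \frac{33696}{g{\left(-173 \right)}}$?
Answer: $\frac{590904554}{260045123} \approx 2.2723$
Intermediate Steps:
$g{\left(d \right)} = \frac{d}{2} + \frac{d^{2}}{2}$ ($g{\left(d \right)} = \frac{d d + d}{2} = \frac{d^{2} + d}{2} = \frac{d + d^{2}}{2} = \frac{d}{2} + \frac{d^{2}}{2}$)
$b{\left(B \right)} = -8 + 2 B$ ($b{\left(B \right)} = -8 + \left(B + B\right) = -8 + 2 B$)
$\frac{b{\left(135 \right)}}{34957} + \frac{33696}{g{\left(-173 \right)}} = \frac{-8 + 2 \cdot 135}{34957} + \frac{33696}{\frac{1}{2} \left(-173\right) \left(1 - 173\right)} = \left(-8 + 270\right) \frac{1}{34957} + \frac{33696}{\frac{1}{2} \left(-173\right) \left(-172\right)} = 262 \cdot \frac{1}{34957} + \frac{33696}{14878} = \frac{262}{34957} + 33696 \cdot \frac{1}{14878} = \frac{262}{34957} + \frac{16848}{7439} = \frac{590904554}{260045123}$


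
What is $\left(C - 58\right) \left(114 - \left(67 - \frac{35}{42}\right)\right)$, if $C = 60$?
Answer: $\frac{287}{3} \approx 95.667$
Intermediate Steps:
$\left(C - 58\right) \left(114 - \left(67 - \frac{35}{42}\right)\right) = \left(60 - 58\right) \left(114 - \left(67 - \frac{35}{42}\right)\right) = 2 \left(114 + \left(-67 + 35 \cdot \frac{1}{42}\right)\right) = 2 \left(114 + \left(-67 + \frac{5}{6}\right)\right) = 2 \left(114 - \frac{397}{6}\right) = 2 \cdot \frac{287}{6} = \frac{287}{3}$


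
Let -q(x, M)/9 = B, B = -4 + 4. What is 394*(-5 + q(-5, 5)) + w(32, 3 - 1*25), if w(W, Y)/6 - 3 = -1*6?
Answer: -1988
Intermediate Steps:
B = 0
q(x, M) = 0 (q(x, M) = -9*0 = 0)
w(W, Y) = -18 (w(W, Y) = 18 + 6*(-1*6) = 18 + 6*(-6) = 18 - 36 = -18)
394*(-5 + q(-5, 5)) + w(32, 3 - 1*25) = 394*(-5 + 0) - 18 = 394*(-5) - 18 = -1970 - 18 = -1988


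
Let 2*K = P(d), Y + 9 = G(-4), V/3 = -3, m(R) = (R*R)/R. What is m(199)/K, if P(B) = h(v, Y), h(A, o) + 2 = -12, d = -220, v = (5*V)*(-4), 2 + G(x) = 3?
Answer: -199/7 ≈ -28.429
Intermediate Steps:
m(R) = R (m(R) = R**2/R = R)
G(x) = 1 (G(x) = -2 + 3 = 1)
V = -9 (V = 3*(-3) = -9)
v = 180 (v = (5*(-9))*(-4) = -45*(-4) = 180)
Y = -8 (Y = -9 + 1 = -8)
h(A, o) = -14 (h(A, o) = -2 - 12 = -14)
P(B) = -14
K = -7 (K = (1/2)*(-14) = -7)
m(199)/K = 199/(-7) = 199*(-1/7) = -199/7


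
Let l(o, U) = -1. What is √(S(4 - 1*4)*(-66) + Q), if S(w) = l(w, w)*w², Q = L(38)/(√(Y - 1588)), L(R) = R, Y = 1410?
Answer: -(-89)^(¾)*2^(¼)*√19/89 ≈ 1.1934 - 1.1934*I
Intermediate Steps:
Q = -19*I*√178/89 (Q = 38/(√(1410 - 1588)) = 38/(√(-178)) = 38/((I*√178)) = 38*(-I*√178/178) = -19*I*√178/89 ≈ -2.8482*I)
S(w) = -w²
√(S(4 - 1*4)*(-66) + Q) = √(-(4 - 1*4)²*(-66) - 19*I*√178/89) = √(-(4 - 4)²*(-66) - 19*I*√178/89) = √(-1*0²*(-66) - 19*I*√178/89) = √(-1*0*(-66) - 19*I*√178/89) = √(0*(-66) - 19*I*√178/89) = √(0 - 19*I*√178/89) = √(-19*I*√178/89) = 2^(¼)*√19*89^(¾)*√(-I)/89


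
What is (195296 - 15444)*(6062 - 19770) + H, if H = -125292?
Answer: -2465536508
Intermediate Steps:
(195296 - 15444)*(6062 - 19770) + H = (195296 - 15444)*(6062 - 19770) - 125292 = 179852*(-13708) - 125292 = -2465411216 - 125292 = -2465536508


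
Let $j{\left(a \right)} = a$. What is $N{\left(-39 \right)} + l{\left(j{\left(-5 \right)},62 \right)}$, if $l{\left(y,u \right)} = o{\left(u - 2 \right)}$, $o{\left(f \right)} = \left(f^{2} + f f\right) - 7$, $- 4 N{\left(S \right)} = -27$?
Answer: $\frac{28799}{4} \approx 7199.8$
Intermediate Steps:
$N{\left(S \right)} = \frac{27}{4}$ ($N{\left(S \right)} = \left(- \frac{1}{4}\right) \left(-27\right) = \frac{27}{4}$)
$o{\left(f \right)} = -7 + 2 f^{2}$ ($o{\left(f \right)} = \left(f^{2} + f^{2}\right) - 7 = 2 f^{2} - 7 = -7 + 2 f^{2}$)
$l{\left(y,u \right)} = -7 + 2 \left(-2 + u\right)^{2}$ ($l{\left(y,u \right)} = -7 + 2 \left(u - 2\right)^{2} = -7 + 2 \left(-2 + u\right)^{2}$)
$N{\left(-39 \right)} + l{\left(j{\left(-5 \right)},62 \right)} = \frac{27}{4} - \left(7 - 2 \left(-2 + 62\right)^{2}\right) = \frac{27}{4} - \left(7 - 2 \cdot 60^{2}\right) = \frac{27}{4} + \left(-7 + 2 \cdot 3600\right) = \frac{27}{4} + \left(-7 + 7200\right) = \frac{27}{4} + 7193 = \frac{28799}{4}$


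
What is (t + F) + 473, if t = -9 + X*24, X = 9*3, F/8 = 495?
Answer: 5072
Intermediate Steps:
F = 3960 (F = 8*495 = 3960)
X = 27
t = 639 (t = -9 + 27*24 = -9 + 648 = 639)
(t + F) + 473 = (639 + 3960) + 473 = 4599 + 473 = 5072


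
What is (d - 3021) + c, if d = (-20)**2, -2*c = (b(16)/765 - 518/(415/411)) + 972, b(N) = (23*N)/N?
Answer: -72397289/25398 ≈ -2850.5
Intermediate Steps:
b(N) = 23
c = -5829131/25398 (c = -((23/765 - 518/(415/411)) + 972)/2 = -((23*(1/765) - 518/(415*(1/411))) + 972)/2 = -((23/765 - 518/415/411) + 972)/2 = -((23/765 - 518*411/415) + 972)/2 = -((23/765 - 212898/415) + 972)/2 = -(-6514297/12699 + 972)/2 = -1/2*5829131/12699 = -5829131/25398 ≈ -229.51)
d = 400
(d - 3021) + c = (400 - 3021) - 5829131/25398 = -2621 - 5829131/25398 = -72397289/25398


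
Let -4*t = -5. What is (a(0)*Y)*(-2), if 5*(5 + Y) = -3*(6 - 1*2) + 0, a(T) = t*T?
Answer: 0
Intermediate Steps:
t = 5/4 (t = -1/4*(-5) = 5/4 ≈ 1.2500)
a(T) = 5*T/4
Y = -37/5 (Y = -5 + (-3*(6 - 1*2) + 0)/5 = -5 + (-3*(6 - 2) + 0)/5 = -5 + (-3*4 + 0)/5 = -5 + (-12 + 0)/5 = -5 + (1/5)*(-12) = -5 - 12/5 = -37/5 ≈ -7.4000)
(a(0)*Y)*(-2) = (((5/4)*0)*(-37/5))*(-2) = (0*(-37/5))*(-2) = 0*(-2) = 0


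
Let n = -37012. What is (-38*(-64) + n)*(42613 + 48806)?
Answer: -3161269020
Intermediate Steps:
(-38*(-64) + n)*(42613 + 48806) = (-38*(-64) - 37012)*(42613 + 48806) = (2432 - 37012)*91419 = -34580*91419 = -3161269020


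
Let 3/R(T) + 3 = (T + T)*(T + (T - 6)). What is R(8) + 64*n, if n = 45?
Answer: 452163/157 ≈ 2880.0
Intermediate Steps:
R(T) = 3/(-3 + 2*T*(-6 + 2*T)) (R(T) = 3/(-3 + (T + T)*(T + (T - 6))) = 3/(-3 + (2*T)*(T + (-6 + T))) = 3/(-3 + (2*T)*(-6 + 2*T)) = 3/(-3 + 2*T*(-6 + 2*T)))
R(8) + 64*n = 3/(-3 - 12*8 + 4*8**2) + 64*45 = 3/(-3 - 96 + 4*64) + 2880 = 3/(-3 - 96 + 256) + 2880 = 3/157 + 2880 = 452163/157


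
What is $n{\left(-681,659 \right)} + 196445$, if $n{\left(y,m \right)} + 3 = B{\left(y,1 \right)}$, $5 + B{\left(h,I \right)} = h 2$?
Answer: $195075$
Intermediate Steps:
$B{\left(h,I \right)} = -5 + 2 h$ ($B{\left(h,I \right)} = -5 + h 2 = -5 + 2 h$)
$n{\left(y,m \right)} = -8 + 2 y$ ($n{\left(y,m \right)} = -3 + \left(-5 + 2 y\right) = -8 + 2 y$)
$n{\left(-681,659 \right)} + 196445 = \left(-8 + 2 \left(-681\right)\right) + 196445 = \left(-8 - 1362\right) + 196445 = -1370 + 196445 = 195075$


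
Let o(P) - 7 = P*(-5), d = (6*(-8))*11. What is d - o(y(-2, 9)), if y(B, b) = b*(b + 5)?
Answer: 95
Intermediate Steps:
y(B, b) = b*(5 + b)
d = -528 (d = -48*11 = -528)
o(P) = 7 - 5*P (o(P) = 7 + P*(-5) = 7 - 5*P)
d - o(y(-2, 9)) = -528 - (7 - 45*(5 + 9)) = -528 - (7 - 45*14) = -528 - (7 - 5*126) = -528 - (7 - 630) = -528 - 1*(-623) = -528 + 623 = 95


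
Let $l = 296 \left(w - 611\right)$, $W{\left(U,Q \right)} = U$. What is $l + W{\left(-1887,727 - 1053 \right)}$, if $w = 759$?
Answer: $41921$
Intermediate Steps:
$l = 43808$ ($l = 296 \left(759 - 611\right) = 296 \cdot 148 = 43808$)
$l + W{\left(-1887,727 - 1053 \right)} = 43808 - 1887 = 41921$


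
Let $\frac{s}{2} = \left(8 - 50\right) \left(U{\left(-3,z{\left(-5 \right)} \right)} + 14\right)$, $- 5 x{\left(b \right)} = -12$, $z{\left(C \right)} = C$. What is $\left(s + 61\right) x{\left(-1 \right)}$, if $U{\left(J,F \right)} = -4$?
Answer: $- \frac{9348}{5} \approx -1869.6$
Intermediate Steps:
$x{\left(b \right)} = \frac{12}{5}$ ($x{\left(b \right)} = \left(- \frac{1}{5}\right) \left(-12\right) = \frac{12}{5}$)
$s = -840$ ($s = 2 \left(8 - 50\right) \left(-4 + 14\right) = 2 \left(\left(-42\right) 10\right) = 2 \left(-420\right) = -840$)
$\left(s + 61\right) x{\left(-1 \right)} = \left(-840 + 61\right) \frac{12}{5} = \left(-779\right) \frac{12}{5} = - \frac{9348}{5}$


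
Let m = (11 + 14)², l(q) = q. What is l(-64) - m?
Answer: -689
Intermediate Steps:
m = 625 (m = 25² = 625)
l(-64) - m = -64 - 1*625 = -64 - 625 = -689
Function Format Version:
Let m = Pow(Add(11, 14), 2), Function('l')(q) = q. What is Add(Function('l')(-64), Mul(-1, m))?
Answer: -689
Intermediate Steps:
m = 625 (m = Pow(25, 2) = 625)
Add(Function('l')(-64), Mul(-1, m)) = Add(-64, Mul(-1, 625)) = Add(-64, -625) = -689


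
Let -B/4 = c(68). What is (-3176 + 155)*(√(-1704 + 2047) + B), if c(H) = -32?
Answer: -386688 - 21147*√7 ≈ -4.4264e+5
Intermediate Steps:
B = 128 (B = -4*(-32) = 128)
(-3176 + 155)*(√(-1704 + 2047) + B) = (-3176 + 155)*(√(-1704 + 2047) + 128) = -3021*(√343 + 128) = -3021*(7*√7 + 128) = -3021*(128 + 7*√7) = -386688 - 21147*√7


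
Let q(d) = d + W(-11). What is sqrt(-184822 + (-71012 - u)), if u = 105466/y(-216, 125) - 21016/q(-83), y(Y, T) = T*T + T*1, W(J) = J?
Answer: I*sqrt(155906171590645)/24675 ≈ 506.03*I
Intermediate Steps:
q(d) = -11 + d (q(d) = d - 11 = -11 + d)
y(Y, T) = T + T**2 (y(Y, T) = T**2 + T = T + T**2)
u = 85228951/370125 (u = 105466/((125*(1 + 125))) - 21016/(-11 - 83) = 105466/((125*126)) - 21016/(-94) = 105466/15750 - 21016*(-1/94) = 105466*(1/15750) + 10508/47 = 52733/7875 + 10508/47 = 85228951/370125 ≈ 230.27)
sqrt(-184822 + (-71012 - u)) = sqrt(-184822 + (-71012 - 1*85228951/370125)) = sqrt(-184822 + (-71012 - 85228951/370125)) = sqrt(-184822 - 26368545451/370125) = sqrt(-94775788201/370125) = I*sqrt(155906171590645)/24675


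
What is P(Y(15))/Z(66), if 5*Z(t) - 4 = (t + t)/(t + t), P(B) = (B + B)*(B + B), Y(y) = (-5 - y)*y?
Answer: 360000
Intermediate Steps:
Y(y) = y*(-5 - y)
P(B) = 4*B² (P(B) = (2*B)*(2*B) = 4*B²)
Z(t) = 1 (Z(t) = ⅘ + ((t + t)/(t + t))/5 = ⅘ + ((2*t)/((2*t)))/5 = ⅘ + ((2*t)*(1/(2*t)))/5 = ⅘ + (⅕)*1 = ⅘ + ⅕ = 1)
P(Y(15))/Z(66) = (4*(-1*15*(5 + 15))²)/1 = (4*(-1*15*20)²)*1 = (4*(-300)²)*1 = (4*90000)*1 = 360000*1 = 360000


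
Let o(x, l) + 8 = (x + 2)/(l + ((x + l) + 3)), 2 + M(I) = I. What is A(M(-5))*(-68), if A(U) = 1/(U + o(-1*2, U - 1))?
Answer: 68/15 ≈ 4.5333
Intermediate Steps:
M(I) = -2 + I
o(x, l) = -8 + (2 + x)/(3 + x + 2*l) (o(x, l) = -8 + (x + 2)/(l + ((x + l) + 3)) = -8 + (2 + x)/(l + ((l + x) + 3)) = -8 + (2 + x)/(l + (3 + l + x)) = -8 + (2 + x)/(3 + x + 2*l))
A(U) = 1/(U + (8 - 16*U)/(-1 + 2*U)) (A(U) = 1/(U + (-22 - 16*(U - 1) - (-7)*2)/(3 - 1*2 + 2*(U - 1))) = 1/(U + (-22 - 16*(-1 + U) - 7*(-2))/(3 - 2 + 2*(-1 + U))) = 1/(U + (-22 + (16 - 16*U) + 14)/(3 - 2 + (-2 + 2*U))) = 1/(U + (8 - 16*U)/(-1 + 2*U)))
A(M(-5))*(-68) = -68/(-8 + (-2 - 5)) = -68/(-8 - 7) = -68/(-15) = -1/15*(-68) = 68/15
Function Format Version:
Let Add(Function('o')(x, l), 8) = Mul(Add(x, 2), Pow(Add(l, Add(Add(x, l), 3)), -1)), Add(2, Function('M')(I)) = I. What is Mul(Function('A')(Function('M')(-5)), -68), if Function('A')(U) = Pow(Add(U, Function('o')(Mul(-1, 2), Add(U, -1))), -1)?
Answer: Rational(68, 15) ≈ 4.5333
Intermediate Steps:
Function('M')(I) = Add(-2, I)
Function('o')(x, l) = Add(-8, Mul(Pow(Add(3, x, Mul(2, l)), -1), Add(2, x))) (Function('o')(x, l) = Add(-8, Mul(Add(x, 2), Pow(Add(l, Add(Add(x, l), 3)), -1))) = Add(-8, Mul(Add(2, x), Pow(Add(l, Add(Add(l, x), 3)), -1))) = Add(-8, Mul(Add(2, x), Pow(Add(l, Add(3, l, x)), -1))) = Add(-8, Mul(Add(2, x), Pow(Add(3, x, Mul(2, l)), -1))) = Add(-8, Mul(Pow(Add(3, x, Mul(2, l)), -1), Add(2, x))))
Function('A')(U) = Pow(Add(U, Mul(Pow(Add(-1, Mul(2, U)), -1), Add(8, Mul(-16, U)))), -1) (Function('A')(U) = Pow(Add(U, Mul(Pow(Add(3, Mul(-1, 2), Mul(2, Add(U, -1))), -1), Add(-22, Mul(-16, Add(U, -1)), Mul(-7, Mul(-1, 2))))), -1) = Pow(Add(U, Mul(Pow(Add(3, -2, Mul(2, Add(-1, U))), -1), Add(-22, Mul(-16, Add(-1, U)), Mul(-7, -2)))), -1) = Pow(Add(U, Mul(Pow(Add(3, -2, Add(-2, Mul(2, U))), -1), Add(-22, Add(16, Mul(-16, U)), 14))), -1) = Pow(Add(U, Mul(Pow(Add(-1, Mul(2, U)), -1), Add(8, Mul(-16, U)))), -1))
Mul(Function('A')(Function('M')(-5)), -68) = Mul(Pow(Add(-8, Add(-2, -5)), -1), -68) = Mul(Pow(Add(-8, -7), -1), -68) = Mul(Pow(-15, -1), -68) = Mul(Rational(-1, 15), -68) = Rational(68, 15)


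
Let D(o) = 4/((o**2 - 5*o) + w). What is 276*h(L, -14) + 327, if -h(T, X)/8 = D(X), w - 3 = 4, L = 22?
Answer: 26813/91 ≈ 294.65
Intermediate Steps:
w = 7 (w = 3 + 4 = 7)
D(o) = 4/(7 + o**2 - 5*o) (D(o) = 4/((o**2 - 5*o) + 7) = 4/(7 + o**2 - 5*o))
h(T, X) = -32/(7 + X**2 - 5*X)
276*h(L, -14) + 327 = 276*(-32/(7 + (-14)**2 - 5*(-14))) + 327 = 276*(-32/(7 + 196 + 70)) + 327 = 276*(-32/273) + 327 = -2944/91 + 327 = 26813/91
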